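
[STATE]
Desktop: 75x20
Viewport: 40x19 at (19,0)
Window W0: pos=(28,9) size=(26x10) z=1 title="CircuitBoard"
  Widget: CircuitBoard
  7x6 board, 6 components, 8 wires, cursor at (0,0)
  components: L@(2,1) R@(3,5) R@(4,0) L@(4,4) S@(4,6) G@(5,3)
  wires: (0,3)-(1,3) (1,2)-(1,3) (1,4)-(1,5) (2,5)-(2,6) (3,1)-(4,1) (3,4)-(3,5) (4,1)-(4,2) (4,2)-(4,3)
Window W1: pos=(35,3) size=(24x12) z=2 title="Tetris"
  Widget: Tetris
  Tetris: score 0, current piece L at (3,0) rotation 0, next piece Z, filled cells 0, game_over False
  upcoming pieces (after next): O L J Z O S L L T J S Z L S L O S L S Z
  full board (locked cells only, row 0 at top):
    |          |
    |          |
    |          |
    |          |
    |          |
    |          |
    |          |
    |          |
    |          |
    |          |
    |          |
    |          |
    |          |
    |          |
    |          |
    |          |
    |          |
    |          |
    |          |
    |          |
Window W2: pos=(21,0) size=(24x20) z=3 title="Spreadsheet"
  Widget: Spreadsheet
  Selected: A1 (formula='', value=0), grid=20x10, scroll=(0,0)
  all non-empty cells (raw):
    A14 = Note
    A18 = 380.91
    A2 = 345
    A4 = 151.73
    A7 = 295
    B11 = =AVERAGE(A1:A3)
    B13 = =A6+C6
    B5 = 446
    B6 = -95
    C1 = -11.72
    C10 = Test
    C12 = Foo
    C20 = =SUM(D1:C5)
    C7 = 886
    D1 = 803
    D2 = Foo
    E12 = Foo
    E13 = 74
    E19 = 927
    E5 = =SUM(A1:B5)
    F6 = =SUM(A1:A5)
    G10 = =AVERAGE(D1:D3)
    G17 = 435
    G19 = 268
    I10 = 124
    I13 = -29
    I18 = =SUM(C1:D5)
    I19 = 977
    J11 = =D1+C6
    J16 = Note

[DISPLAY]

  ┏━━━━━━━━━━━━━━━━━━━━━━┓              
  ┃ Spreadsheet          ┃              
  ┠──────────────────────┨              
  ┃A1:                   ┃━━━━━━━━━━━━━┓
  ┃       A       B      ┃             ┃
  ┃----------------------┃─────────────┨
  ┃  1      [0]       0  ┃ │Next:      ┃
  ┃  2      345       0  ┃ │▓▓         ┃
  ┃  3        0       0  ┃ │ ▓▓        ┃
  ┃  4   151.73       0  ┃ │           ┃
  ┃  5        0     446  ┃ │           ┃
  ┃  6        0     -95  ┃ │           ┃
  ┃  7      295       0  ┃ │Score:     ┃
  ┃  8        0       0  ┃ │0          ┃
  ┃  9        0       0  ┃━━━━━━━━━━━━━┛
  ┃ 10        0       0Te┃·   · ─ ┃     
  ┃ 11        0     115  ┃        ┃     
  ┃ 12        0       0Fo┃        ┃     
  ┃ 13        0       0  ┃━━━━━━━━┛     


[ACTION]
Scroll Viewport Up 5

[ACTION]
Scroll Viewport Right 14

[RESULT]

━━━━━━━━━━━┓                            
t          ┃                            
───────────┨                            
           ┃━━━━━━━━━━━━━┓              
    B      ┃             ┃              
-----------┃─────────────┨              
]       0  ┃ │Next:      ┃              
5       0  ┃ │▓▓         ┃              
0       0  ┃ │ ▓▓        ┃              
3       0  ┃ │           ┃              
0     446  ┃ │           ┃              
0     -95  ┃ │           ┃              
5       0  ┃ │Score:     ┃              
0       0  ┃ │0          ┃              
0       0  ┃━━━━━━━━━━━━━┛              
0       0Te┃·   · ─ ┃                   
0     115  ┃        ┃                   
0       0Fo┃        ┃                   
0       0  ┃━━━━━━━━┛                   


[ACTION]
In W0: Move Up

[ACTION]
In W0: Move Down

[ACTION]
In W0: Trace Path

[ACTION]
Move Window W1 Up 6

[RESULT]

━━━━━━━━━━━┓━━━━━━━━━━━━━┓              
t          ┃             ┃              
───────────┨─────────────┨              
           ┃ │Next:      ┃              
    B      ┃ │▓▓         ┃              
-----------┃ │ ▓▓        ┃              
]       0  ┃ │           ┃              
5       0  ┃ │           ┃              
0       0  ┃ │           ┃              
3       0  ┃ │Score:     ┃              
0     446  ┃ │0          ┃              
0     -95  ┃━━━━━━━━━━━━━┛              
5       0  ┃        ┃                   
0       0  ┃·       ┃                   
0       0  ┃│       ┃                   
0       0Te┃·   · ─ ┃                   
0     115  ┃        ┃                   
0       0Fo┃        ┃                   
0       0  ┃━━━━━━━━┛                   


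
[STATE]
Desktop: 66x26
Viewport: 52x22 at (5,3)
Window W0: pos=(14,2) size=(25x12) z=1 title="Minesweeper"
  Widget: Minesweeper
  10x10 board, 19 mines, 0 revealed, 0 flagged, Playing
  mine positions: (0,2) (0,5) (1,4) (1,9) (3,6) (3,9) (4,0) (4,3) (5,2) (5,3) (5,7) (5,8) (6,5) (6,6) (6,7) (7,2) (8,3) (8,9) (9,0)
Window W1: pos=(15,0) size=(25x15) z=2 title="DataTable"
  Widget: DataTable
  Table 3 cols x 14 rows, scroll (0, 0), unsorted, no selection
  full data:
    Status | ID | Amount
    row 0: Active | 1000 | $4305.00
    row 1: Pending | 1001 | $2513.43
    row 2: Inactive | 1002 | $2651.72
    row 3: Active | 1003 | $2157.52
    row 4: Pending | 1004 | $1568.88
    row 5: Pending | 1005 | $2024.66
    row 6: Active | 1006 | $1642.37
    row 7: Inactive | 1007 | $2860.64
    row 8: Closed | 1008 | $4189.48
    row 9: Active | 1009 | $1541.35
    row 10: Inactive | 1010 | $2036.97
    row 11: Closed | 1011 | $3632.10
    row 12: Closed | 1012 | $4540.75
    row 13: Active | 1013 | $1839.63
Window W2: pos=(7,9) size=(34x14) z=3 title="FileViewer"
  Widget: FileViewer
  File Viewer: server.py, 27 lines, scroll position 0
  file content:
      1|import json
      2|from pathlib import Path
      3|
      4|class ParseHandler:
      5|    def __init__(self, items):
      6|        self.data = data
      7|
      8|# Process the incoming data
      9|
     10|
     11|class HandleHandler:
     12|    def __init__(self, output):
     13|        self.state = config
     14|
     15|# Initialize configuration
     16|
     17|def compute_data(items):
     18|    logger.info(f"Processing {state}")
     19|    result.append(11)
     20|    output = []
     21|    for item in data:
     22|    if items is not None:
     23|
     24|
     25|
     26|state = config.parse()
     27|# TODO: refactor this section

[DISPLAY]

         ┃┃Status  │ID  │Amount   ┃                 
         ┠┃────────┼────┼──────── ┃                 
         ┃┃Active  │1000│$4305.00 ┃                 
         ┃┃Pending │1001│$2513.43 ┃                 
         ┃┃Inactive│1002│$2651.72 ┃                 
         ┃┃Active  │1003│$2157.52 ┃                 
  ┏━━━━━━━━━━━━━━━━━━━━━━━━━━━━━━━━┓                
  ┃ FileViewer                     ┃                
  ┠────────────────────────────────┨                
  ┃import json                    ▲┃                
  ┃from pathlib import Path       █┃                
  ┃                               ░┃                
  ┃class ParseHandler:            ░┃                
  ┃    def __init__(self, items): ░┃                
  ┃        self.data = data       ░┃                
  ┃                               ░┃                
  ┃# Process the incoming data    ░┃                
  ┃                               ░┃                
  ┃                               ▼┃                
  ┗━━━━━━━━━━━━━━━━━━━━━━━━━━━━━━━━┛                
                                                    
                                                    


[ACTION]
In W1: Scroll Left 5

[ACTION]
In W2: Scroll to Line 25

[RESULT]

         ┃┃Status  │ID  │Amount   ┃                 
         ┠┃────────┼────┼──────── ┃                 
         ┃┃Active  │1000│$4305.00 ┃                 
         ┃┃Pending │1001│$2513.43 ┃                 
         ┃┃Inactive│1002│$2651.72 ┃                 
         ┃┃Active  │1003│$2157.52 ┃                 
  ┏━━━━━━━━━━━━━━━━━━━━━━━━━━━━━━━━┓                
  ┃ FileViewer                     ┃                
  ┠────────────────────────────────┨                
  ┃    logger.info(f"Processing {s▲┃                
  ┃    result.append(11)          ░┃                
  ┃    output = []                ░┃                
  ┃    for item in data:          ░┃                
  ┃    if items is not None:      ░┃                
  ┃                               ░┃                
  ┃                               ░┃                
  ┃                               ░┃                
  ┃state = config.parse()         █┃                
  ┃# TODO: refactor this section  ▼┃                
  ┗━━━━━━━━━━━━━━━━━━━━━━━━━━━━━━━━┛                
                                                    
                                                    


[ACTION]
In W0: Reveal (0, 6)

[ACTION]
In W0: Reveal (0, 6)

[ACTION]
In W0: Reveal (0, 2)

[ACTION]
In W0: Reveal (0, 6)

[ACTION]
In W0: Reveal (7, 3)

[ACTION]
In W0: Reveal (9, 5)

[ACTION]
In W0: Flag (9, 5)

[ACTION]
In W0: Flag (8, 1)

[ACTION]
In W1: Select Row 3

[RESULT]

         ┃┃Status  │ID  │Amount   ┃                 
         ┠┃────────┼────┼──────── ┃                 
         ┃┃Active  │1000│$4305.00 ┃                 
         ┃┃Pending │1001│$2513.43 ┃                 
         ┃┃Inactive│1002│$2651.72 ┃                 
         ┃┃>ctive  │1003│$2157.52 ┃                 
  ┏━━━━━━━━━━━━━━━━━━━━━━━━━━━━━━━━┓                
  ┃ FileViewer                     ┃                
  ┠────────────────────────────────┨                
  ┃    logger.info(f"Processing {s▲┃                
  ┃    result.append(11)          ░┃                
  ┃    output = []                ░┃                
  ┃    for item in data:          ░┃                
  ┃    if items is not None:      ░┃                
  ┃                               ░┃                
  ┃                               ░┃                
  ┃                               ░┃                
  ┃state = config.parse()         █┃                
  ┃# TODO: refactor this section  ▼┃                
  ┗━━━━━━━━━━━━━━━━━━━━━━━━━━━━━━━━┛                
                                                    
                                                    


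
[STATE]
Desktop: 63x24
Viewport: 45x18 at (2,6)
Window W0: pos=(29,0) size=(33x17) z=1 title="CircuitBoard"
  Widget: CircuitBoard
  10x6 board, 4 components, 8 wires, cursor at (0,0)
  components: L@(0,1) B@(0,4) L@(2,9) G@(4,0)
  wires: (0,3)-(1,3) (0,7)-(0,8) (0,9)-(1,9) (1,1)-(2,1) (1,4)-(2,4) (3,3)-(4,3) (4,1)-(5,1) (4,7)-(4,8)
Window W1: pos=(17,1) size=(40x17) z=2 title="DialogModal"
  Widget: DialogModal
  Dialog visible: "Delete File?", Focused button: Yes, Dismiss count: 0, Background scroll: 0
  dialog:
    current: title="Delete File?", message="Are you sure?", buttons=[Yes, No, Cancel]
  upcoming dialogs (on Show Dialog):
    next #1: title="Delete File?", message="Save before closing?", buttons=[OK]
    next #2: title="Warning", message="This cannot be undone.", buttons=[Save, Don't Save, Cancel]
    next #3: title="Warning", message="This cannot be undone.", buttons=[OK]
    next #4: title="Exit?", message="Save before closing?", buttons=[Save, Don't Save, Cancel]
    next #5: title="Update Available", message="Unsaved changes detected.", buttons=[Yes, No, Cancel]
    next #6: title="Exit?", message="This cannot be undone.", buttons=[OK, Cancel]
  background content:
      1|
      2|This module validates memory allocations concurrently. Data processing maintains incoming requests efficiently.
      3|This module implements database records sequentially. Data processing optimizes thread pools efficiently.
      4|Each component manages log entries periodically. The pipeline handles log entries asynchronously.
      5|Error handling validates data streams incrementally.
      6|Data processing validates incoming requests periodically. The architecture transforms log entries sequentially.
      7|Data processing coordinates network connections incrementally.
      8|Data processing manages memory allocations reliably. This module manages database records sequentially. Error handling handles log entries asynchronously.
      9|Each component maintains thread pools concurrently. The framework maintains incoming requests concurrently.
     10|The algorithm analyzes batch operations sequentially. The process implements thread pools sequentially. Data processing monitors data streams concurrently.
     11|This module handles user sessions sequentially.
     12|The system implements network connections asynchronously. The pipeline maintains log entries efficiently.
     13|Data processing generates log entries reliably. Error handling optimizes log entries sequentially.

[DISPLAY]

               ┃This module implements databa
               ┃Each component manages log en
               ┃Error h┌─────────────────────
               ┃Data pr│     Delete File?    
               ┃Data pr│    Are you sure?    
               ┃Data pr│ [Yes]  No   Cancel  
               ┃Each co└─────────────────────
               ┃The algorithm analyzes batch 
               ┃This module handles user sess
               ┃The system implements network
               ┃Data processing generates log
               ┗━━━━━━━━━━━━━━━━━━━━━━━━━━━━━
                                             
                                             
                                             
                                             
                                             
                                             


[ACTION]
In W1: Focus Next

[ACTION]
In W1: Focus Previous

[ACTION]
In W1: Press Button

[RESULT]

               ┃This module implements databa
               ┃Each component manages log en
               ┃Error handling validates data
               ┃Data processing validates inc
               ┃Data processing coordinates n
               ┃Data processing manages memor
               ┃Each component maintains thre
               ┃The algorithm analyzes batch 
               ┃This module handles user sess
               ┃The system implements network
               ┃Data processing generates log
               ┗━━━━━━━━━━━━━━━━━━━━━━━━━━━━━
                                             
                                             
                                             
                                             
                                             
                                             


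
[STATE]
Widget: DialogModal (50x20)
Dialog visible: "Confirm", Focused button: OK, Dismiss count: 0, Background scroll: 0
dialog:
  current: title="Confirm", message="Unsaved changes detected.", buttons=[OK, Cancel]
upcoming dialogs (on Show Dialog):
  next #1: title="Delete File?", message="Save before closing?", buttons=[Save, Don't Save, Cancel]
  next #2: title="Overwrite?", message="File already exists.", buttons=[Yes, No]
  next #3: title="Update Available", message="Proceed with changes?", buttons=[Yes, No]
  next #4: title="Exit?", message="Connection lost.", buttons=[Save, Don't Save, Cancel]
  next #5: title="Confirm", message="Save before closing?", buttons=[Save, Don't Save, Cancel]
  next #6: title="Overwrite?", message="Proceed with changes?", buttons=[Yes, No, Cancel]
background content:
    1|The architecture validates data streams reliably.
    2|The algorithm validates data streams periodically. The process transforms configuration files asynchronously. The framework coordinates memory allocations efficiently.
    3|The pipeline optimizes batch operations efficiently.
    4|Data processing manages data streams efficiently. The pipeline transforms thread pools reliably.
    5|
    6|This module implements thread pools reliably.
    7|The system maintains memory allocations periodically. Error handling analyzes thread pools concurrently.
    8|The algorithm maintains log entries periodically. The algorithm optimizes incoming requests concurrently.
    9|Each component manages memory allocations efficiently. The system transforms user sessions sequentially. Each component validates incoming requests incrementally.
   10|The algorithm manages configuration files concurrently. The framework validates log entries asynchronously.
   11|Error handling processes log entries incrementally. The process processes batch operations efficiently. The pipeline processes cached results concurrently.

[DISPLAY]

The architecture validates data streams reliably. 
The algorithm validates data streams periodically.
The pipeline optimizes batch operations efficientl
Data processing manages data streams efficiently. 
                                                  
This module implements thread pools reliably.     
The system maintains memory allocations periodical
The algori┌───────────────────────────┐iodically. 
Each compo│          Confirm          │ns efficien
The algori│ Unsaved changes detected. │es concurre
Error hand│       [OK]  Cancel        │crementally
          └───────────────────────────┘           
                                                  
                                                  
                                                  
                                                  
                                                  
                                                  
                                                  
                                                  


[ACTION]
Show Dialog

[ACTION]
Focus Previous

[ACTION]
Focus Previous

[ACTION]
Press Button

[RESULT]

The architecture validates data streams reliably. 
The algorithm validates data streams periodically.
The pipeline optimizes batch operations efficientl
Data processing manages data streams efficiently. 
                                                  
This module implements thread pools reliably.     
The system maintains memory allocations periodical
The algorithm maintains log entries periodically. 
Each component manages memory allocations efficien
The algorithm manages configuration files concurre
Error handling processes log entries incrementally
                                                  
                                                  
                                                  
                                                  
                                                  
                                                  
                                                  
                                                  
                                                  


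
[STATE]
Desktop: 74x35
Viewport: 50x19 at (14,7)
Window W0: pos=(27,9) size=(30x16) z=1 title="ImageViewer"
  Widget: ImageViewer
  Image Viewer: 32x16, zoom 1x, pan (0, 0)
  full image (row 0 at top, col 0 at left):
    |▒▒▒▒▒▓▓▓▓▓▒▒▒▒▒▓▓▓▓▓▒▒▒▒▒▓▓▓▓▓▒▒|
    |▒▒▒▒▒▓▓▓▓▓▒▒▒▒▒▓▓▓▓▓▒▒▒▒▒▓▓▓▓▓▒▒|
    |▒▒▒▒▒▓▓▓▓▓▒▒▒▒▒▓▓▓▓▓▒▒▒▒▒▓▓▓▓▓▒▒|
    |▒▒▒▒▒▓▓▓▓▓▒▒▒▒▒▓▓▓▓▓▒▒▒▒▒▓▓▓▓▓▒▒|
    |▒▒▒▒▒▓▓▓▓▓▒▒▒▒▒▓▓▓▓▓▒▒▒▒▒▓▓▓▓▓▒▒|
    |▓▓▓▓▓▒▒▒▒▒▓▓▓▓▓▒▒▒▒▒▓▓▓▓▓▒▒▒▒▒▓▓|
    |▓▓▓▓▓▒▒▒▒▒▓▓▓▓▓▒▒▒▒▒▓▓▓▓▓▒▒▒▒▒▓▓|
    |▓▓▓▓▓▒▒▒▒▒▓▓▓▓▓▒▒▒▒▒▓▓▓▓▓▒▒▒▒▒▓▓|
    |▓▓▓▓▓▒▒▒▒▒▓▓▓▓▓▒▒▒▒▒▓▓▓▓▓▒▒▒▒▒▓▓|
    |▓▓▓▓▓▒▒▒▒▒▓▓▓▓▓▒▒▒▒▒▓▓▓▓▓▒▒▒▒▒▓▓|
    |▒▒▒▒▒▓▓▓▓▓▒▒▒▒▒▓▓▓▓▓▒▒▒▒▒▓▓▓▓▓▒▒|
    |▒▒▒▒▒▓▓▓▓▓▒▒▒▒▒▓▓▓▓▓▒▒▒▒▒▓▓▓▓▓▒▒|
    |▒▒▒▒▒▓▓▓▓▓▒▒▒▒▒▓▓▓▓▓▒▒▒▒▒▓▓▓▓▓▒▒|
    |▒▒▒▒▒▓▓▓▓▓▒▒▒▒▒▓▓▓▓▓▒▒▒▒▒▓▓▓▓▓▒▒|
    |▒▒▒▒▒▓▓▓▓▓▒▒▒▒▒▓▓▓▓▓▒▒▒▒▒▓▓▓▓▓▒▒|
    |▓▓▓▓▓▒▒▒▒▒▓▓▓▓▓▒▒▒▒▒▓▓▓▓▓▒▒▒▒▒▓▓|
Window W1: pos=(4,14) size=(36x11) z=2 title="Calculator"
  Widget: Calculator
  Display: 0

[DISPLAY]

                                                  
                                                  
             ┏━━━━━━━━━━━━━━━━━━━━━━━━━━━━┓       
             ┃ ImageViewer                ┃       
             ┠────────────────────────────┨       
             ┃▒▒▒▒▒▓▓▓▓▓▒▒▒▒▒▓▓▓▓▓▒▒▒▒▒▓▓▓┃       
             ┃▒▒▒▒▒▓▓▓▓▓▒▒▒▒▒▓▓▓▓▓▒▒▒▒▒▓▓▓┃       
━━━━━━━━━━━━━━━━━━━━━━━━━┓▒▒▒▓▓▓▓▓▒▒▒▒▒▓▓▓┃       
or                       ┃▒▒▒▓▓▓▓▓▒▒▒▒▒▓▓▓┃       
─────────────────────────┨▒▒▒▓▓▓▓▓▒▒▒▒▒▓▓▓┃       
                        0┃▓▓▓▒▒▒▒▒▓▓▓▓▓▒▒▒┃       
───┬───┐                 ┃▓▓▓▒▒▒▒▒▓▓▓▓▓▒▒▒┃       
 9 │ ÷ │                 ┃▓▓▓▒▒▒▒▒▓▓▓▓▓▒▒▒┃       
───┼───┤                 ┃▓▓▓▒▒▒▒▒▓▓▓▓▓▒▒▒┃       
 6 │ × │                 ┃▓▓▓▒▒▒▒▒▓▓▓▓▓▒▒▒┃       
───┼───┤                 ┃▒▒▒▓▓▓▓▓▒▒▒▒▒▓▓▓┃       
 3 │ - │                 ┃▒▒▒▓▓▓▓▓▒▒▒▒▒▓▓▓┃       
━━━━━━━━━━━━━━━━━━━━━━━━━┛━━━━━━━━━━━━━━━━┛       
                                                  


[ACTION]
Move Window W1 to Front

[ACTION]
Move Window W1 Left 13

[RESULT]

                                                  
                                                  
             ┏━━━━━━━━━━━━━━━━━━━━━━━━━━━━┓       
             ┃ ImageViewer                ┃       
             ┠────────────────────────────┨       
             ┃▒▒▒▒▒▓▓▓▓▓▒▒▒▒▒▓▓▓▓▓▒▒▒▒▒▓▓▓┃       
             ┃▒▒▒▒▒▓▓▓▓▓▒▒▒▒▒▓▓▓▓▓▒▒▒▒▒▓▓▓┃       
━━━━━━━━━━━━━━━━━━━━━┓▓▓▒▒▒▒▒▓▓▓▓▓▒▒▒▒▒▓▓▓┃       
                     ┃▓▓▒▒▒▒▒▓▓▓▓▓▒▒▒▒▒▓▓▓┃       
─────────────────────┨▓▓▒▒▒▒▒▓▓▓▓▓▒▒▒▒▒▓▓▓┃       
                    0┃▒▒▓▓▓▓▓▒▒▒▒▒▓▓▓▓▓▒▒▒┃       
───┐                 ┃▒▒▓▓▓▓▓▒▒▒▒▒▓▓▓▓▓▒▒▒┃       
 ÷ │                 ┃▒▒▓▓▓▓▓▒▒▒▒▒▓▓▓▓▓▒▒▒┃       
───┤                 ┃▒▒▓▓▓▓▓▒▒▒▒▒▓▓▓▓▓▒▒▒┃       
 × │                 ┃▒▒▓▓▓▓▓▒▒▒▒▒▓▓▓▓▓▒▒▒┃       
───┤                 ┃▓▓▒▒▒▒▒▓▓▓▓▓▒▒▒▒▒▓▓▓┃       
 - │                 ┃▓▓▒▒▒▒▒▓▓▓▓▓▒▒▒▒▒▓▓▓┃       
━━━━━━━━━━━━━━━━━━━━━┛━━━━━━━━━━━━━━━━━━━━┛       
                                                  


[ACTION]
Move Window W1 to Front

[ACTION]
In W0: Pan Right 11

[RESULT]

                                                  
                                                  
             ┏━━━━━━━━━━━━━━━━━━━━━━━━━━━━┓       
             ┃ ImageViewer                ┃       
             ┠────────────────────────────┨       
             ┃▒▒▒▒▓▓▓▓▓▒▒▒▒▒▓▓▓▓▓▒▒       ┃       
             ┃▒▒▒▒▓▓▓▓▓▒▒▒▒▒▓▓▓▓▓▒▒       ┃       
━━━━━━━━━━━━━━━━━━━━━┓▓▒▒▒▒▒▓▓▓▓▓▒▒       ┃       
                     ┃▓▒▒▒▒▒▓▓▓▓▓▒▒       ┃       
─────────────────────┨▓▒▒▒▒▒▓▓▓▓▓▒▒       ┃       
                    0┃▒▓▓▓▓▓▒▒▒▒▒▓▓       ┃       
───┐                 ┃▒▓▓▓▓▓▒▒▒▒▒▓▓       ┃       
 ÷ │                 ┃▒▓▓▓▓▓▒▒▒▒▒▓▓       ┃       
───┤                 ┃▒▓▓▓▓▓▒▒▒▒▒▓▓       ┃       
 × │                 ┃▒▓▓▓▓▓▒▒▒▒▒▓▓       ┃       
───┤                 ┃▓▒▒▒▒▒▓▓▓▓▓▒▒       ┃       
 - │                 ┃▓▒▒▒▒▒▓▓▓▓▓▒▒       ┃       
━━━━━━━━━━━━━━━━━━━━━┛━━━━━━━━━━━━━━━━━━━━┛       
                                                  


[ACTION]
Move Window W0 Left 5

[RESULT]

                                                  
                                                  
        ┏━━━━━━━━━━━━━━━━━━━━━━━━━━━━┓            
        ┃ ImageViewer                ┃            
        ┠────────────────────────────┨            
        ┃▒▒▒▒▓▓▓▓▓▒▒▒▒▒▓▓▓▓▓▒▒       ┃            
        ┃▒▒▒▒▓▓▓▓▓▒▒▒▒▒▓▓▓▓▓▒▒       ┃            
━━━━━━━━━━━━━━━━━━━━━┓▒▓▓▓▓▓▒▒       ┃            
                     ┃▒▓▓▓▓▓▒▒       ┃            
─────────────────────┨▒▓▓▓▓▓▒▒       ┃            
                    0┃▓▒▒▒▒▒▓▓       ┃            
───┐                 ┃▓▒▒▒▒▒▓▓       ┃            
 ÷ │                 ┃▓▒▒▒▒▒▓▓       ┃            
───┤                 ┃▓▒▒▒▒▒▓▓       ┃            
 × │                 ┃▓▒▒▒▒▒▓▓       ┃            
───┤                 ┃▒▓▓▓▓▓▒▒       ┃            
 - │                 ┃▒▓▓▓▓▓▒▒       ┃            
━━━━━━━━━━━━━━━━━━━━━┛━━━━━━━━━━━━━━━┛            
                                                  


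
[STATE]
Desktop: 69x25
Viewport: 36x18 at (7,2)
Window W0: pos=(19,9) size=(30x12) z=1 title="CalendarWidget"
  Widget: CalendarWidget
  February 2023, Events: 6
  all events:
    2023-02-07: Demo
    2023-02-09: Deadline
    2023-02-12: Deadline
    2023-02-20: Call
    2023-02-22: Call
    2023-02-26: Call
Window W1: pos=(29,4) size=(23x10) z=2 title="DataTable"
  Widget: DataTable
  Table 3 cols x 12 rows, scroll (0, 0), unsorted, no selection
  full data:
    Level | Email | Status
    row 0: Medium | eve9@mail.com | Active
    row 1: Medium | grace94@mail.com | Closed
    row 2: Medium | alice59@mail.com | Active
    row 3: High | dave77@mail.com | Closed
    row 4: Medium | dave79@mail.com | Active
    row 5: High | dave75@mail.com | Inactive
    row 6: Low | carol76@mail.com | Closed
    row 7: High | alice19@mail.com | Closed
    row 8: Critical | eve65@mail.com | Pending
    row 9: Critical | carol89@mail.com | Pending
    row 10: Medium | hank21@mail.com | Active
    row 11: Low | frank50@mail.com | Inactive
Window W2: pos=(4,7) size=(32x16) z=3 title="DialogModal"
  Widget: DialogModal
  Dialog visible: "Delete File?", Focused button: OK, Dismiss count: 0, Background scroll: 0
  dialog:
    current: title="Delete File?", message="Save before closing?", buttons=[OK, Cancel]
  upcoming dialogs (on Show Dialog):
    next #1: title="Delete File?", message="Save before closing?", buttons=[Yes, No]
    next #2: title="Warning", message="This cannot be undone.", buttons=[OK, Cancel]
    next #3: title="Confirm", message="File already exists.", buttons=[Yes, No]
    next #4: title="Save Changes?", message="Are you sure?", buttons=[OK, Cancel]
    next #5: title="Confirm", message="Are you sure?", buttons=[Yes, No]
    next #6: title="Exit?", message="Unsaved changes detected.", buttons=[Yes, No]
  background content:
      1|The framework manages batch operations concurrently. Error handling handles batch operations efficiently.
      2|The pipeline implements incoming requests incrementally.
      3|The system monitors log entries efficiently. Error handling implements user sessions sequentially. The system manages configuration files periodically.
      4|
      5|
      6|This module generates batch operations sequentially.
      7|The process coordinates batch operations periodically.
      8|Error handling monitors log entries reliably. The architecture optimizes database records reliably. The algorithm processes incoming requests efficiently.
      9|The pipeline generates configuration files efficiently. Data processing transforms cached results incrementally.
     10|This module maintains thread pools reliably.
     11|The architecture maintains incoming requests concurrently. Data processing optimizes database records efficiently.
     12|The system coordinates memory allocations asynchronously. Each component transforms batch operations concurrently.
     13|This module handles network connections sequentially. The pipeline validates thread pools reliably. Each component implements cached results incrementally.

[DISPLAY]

                                    
                                    
                      ┏━━━━━━━━━━━━━
                      ┃ DataTable   
                      ┠─────────────
━━━━━━━━━━━━━━━━━━━━━━━━━━━━┓  │Emai
ialogModal                  ┃──┼────
────────────────────────────┨  │eve9
e framework manages batch op┃  │grac
e pipeline implements incomi┃  │alic
e system monitors log entrie┃  │dave
 ┌──────────────────────┐   ┃━━━━━━━
 │     Delete File?     │   ┃4  5   
i│ Save before closing? │ op┃ 11 12*
e│    [OK]  Cancel      │ch ┃8 19   
r└──────────────────────┘ en┃ 25 26*
e pipeline generates configu┃       
is module maintains thread p┃       


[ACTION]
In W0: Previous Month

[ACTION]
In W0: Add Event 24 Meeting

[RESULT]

                                    
                                    
                      ┏━━━━━━━━━━━━━
                      ┃ DataTable   
                      ┠─────────────
━━━━━━━━━━━━━━━━━━━━━━━━━━━━┓  │Emai
ialogModal                  ┃──┼────
────────────────────────────┨  │eve9
e framework manages batch op┃  │grac
e pipeline implements incomi┃  │alic
e system monitors log entrie┃  │dave
 ┌──────────────────────┐   ┃━━━━━━━
 │     Delete File?     │   ┃   1   
i│ Save before closing? │ op┃7  8   
e│    [OK]  Cancel      │ch ┃4 15   
r└──────────────────────┘ en┃1 22   
e pipeline generates configu┃28 29  
is module maintains thread p┃       


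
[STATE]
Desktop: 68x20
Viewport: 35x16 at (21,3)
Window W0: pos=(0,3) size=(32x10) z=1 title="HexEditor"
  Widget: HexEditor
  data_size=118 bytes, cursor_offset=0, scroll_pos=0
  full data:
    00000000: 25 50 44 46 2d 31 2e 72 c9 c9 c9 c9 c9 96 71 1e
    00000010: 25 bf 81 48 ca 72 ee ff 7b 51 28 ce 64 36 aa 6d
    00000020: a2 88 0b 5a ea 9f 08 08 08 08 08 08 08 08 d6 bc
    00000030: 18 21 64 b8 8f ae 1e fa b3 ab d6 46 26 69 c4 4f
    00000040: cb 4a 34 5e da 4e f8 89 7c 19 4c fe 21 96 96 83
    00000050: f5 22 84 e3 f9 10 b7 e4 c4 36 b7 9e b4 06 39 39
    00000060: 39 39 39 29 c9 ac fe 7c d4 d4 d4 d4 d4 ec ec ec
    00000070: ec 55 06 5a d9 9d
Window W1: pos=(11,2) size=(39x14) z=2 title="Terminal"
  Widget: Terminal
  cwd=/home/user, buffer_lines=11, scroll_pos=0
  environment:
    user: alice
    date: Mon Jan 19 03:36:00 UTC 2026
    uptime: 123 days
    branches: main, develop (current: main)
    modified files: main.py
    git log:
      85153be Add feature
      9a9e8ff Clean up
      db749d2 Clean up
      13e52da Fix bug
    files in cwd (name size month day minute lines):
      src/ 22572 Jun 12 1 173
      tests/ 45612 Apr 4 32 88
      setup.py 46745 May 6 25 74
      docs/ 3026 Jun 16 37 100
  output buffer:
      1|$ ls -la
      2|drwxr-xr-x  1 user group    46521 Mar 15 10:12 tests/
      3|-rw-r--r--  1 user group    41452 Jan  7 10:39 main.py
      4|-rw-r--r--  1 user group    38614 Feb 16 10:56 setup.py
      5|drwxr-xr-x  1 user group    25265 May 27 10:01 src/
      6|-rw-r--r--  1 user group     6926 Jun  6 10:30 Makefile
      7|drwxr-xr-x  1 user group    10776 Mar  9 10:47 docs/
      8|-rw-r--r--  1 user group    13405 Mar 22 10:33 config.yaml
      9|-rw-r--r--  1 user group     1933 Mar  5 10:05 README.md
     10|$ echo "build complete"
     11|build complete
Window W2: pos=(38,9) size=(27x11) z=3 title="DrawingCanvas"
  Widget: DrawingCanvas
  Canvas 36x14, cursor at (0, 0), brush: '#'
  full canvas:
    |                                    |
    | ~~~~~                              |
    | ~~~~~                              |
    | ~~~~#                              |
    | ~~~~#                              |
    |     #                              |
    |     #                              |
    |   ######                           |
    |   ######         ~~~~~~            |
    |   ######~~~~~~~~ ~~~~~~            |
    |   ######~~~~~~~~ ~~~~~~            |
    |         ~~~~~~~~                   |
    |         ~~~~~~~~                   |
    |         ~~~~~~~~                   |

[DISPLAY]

                            ┃      
────────────────────────────┨      
                            ┃      
x  1 user group    46521 Mar┃      
-  1 user group    41452 Jan┃      
-  1 user group    38614 Feb┃      
x  1 user group  ┏━━━━━━━━━━━━━━━━━
-  1 user group  ┃ DrawingCanvas   
x  1 user group  ┠─────────────────
-  1 user group  ┃+                
-  1 user group  ┃ ~~~~~           
uild complete"   ┃ ~~~~~           
━━━━━━━━━━━━━━━━━┃ ~~~~#           
                 ┃ ~~~~#           
                 ┃     #           
                 ┃     #           


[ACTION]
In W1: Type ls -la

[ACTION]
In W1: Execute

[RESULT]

                            ┃      
────────────────────────────┨      
-  1 user group    13405 Mar┃      
-  1 user group     1933 Mar┃      
uild complete"              ┃      
plete                       ┃      
                 ┏━━━━━━━━━━━━━━━━━
x  1 alice group ┃ DrawingCanvas   
x  1 alice group ┠─────────────────
-  1 alice group ┃+                
x  1 alice group ┃ ~~~~~           
                 ┃ ~~~~~           
━━━━━━━━━━━━━━━━━┃ ~~~~#           
                 ┃ ~~~~#           
                 ┃     #           
                 ┃     #           


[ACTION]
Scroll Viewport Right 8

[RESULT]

                    ┃              
────────────────────┨              
r group    13405 Mar┃              
r group     1933 Mar┃              
plete"              ┃              
                    ┃              
         ┏━━━━━━━━━━━━━━━━━━━━━━━━━
ce group ┃ DrawingCanvas           
ce group ┠─────────────────────────
ce group ┃+                        
ce group ┃ ~~~~~                   
         ┃ ~~~~~                   
━━━━━━━━━┃ ~~~~#                   
         ┃ ~~~~#                   
         ┃     #                   
         ┃     #                   


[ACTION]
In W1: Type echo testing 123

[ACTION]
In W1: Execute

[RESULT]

                    ┃              
────────────────────┨              
plete"              ┃              
                    ┃              
                    ┃              
ce group    22572 Ju┃              
ce group ┏━━━━━━━━━━━━━━━━━━━━━━━━━
ce group ┃ DrawingCanvas           
ce group ┠─────────────────────────
3        ┃+                        
         ┃ ~~~~~                   
         ┃ ~~~~~                   
━━━━━━━━━┃ ~~~~#                   
         ┃ ~~~~#                   
         ┃     #                   
         ┃     #                   


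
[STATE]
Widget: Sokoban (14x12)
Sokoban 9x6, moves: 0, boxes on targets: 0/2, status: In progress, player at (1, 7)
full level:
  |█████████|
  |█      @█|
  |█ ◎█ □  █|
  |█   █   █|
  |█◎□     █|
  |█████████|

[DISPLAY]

█████████     
█      @█     
█ ◎█ □  █     
█   █   █     
█◎□     █     
█████████     
Moves: 0  0/2 
              
              
              
              
              


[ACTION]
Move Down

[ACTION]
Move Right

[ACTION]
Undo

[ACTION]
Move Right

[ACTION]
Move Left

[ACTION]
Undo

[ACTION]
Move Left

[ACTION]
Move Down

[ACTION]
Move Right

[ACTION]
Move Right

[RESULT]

█████████     
█       █     
█ ◎█ □ @█     
█   █   █     
█◎□     █     
█████████     
Moves: 3  0/2 
              
              
              
              
              
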